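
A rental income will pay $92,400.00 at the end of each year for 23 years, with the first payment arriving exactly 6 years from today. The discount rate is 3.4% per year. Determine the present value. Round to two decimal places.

$1,233,613.76

Ordinary annuity of 23 payments, first payment at period 6.
Periodic rate r = 0.034 per year.
The ordinary-annuity PV formula values the stream one period before the first payment (period 5); discount that back 5 periods:
PV₀ = 92,400 × [1 − (1+r)^−23] / r × (1+r)^−5 = $1,233,613.76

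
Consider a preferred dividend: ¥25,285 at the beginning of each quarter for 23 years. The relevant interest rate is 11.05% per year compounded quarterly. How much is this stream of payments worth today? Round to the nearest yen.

¥863,912

This is an annuity due: 92 payments of ¥25,285 at the beginning of each quarter.
Periodic rate r = 0.1105/4 per quarter; n is counted in quarters.
PV = PMT × [(1 − (1+r)^−n)/r] × (1+r) = 25,285 × [1 − (1+r)^−92] / r × (1+r) = ¥863,912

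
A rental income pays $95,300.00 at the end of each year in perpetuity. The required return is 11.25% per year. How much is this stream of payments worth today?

$847,111.11

Periodic rate r = 0.1125 per year.
Level perpetuity: PV = PMT / r = 95,300 / (0.1125) = $847,111.11.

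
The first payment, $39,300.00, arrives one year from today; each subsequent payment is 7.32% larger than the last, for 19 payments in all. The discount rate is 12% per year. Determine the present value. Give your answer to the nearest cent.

Periodic rate r = 0.12 per year.
Growing ordinary annuity: PV = PMT₁ × [1 − ((1+g)/(1+r))^n] / (r − g) = 39,300 × [1 − ((1+0.0732)/(1+r))^19] / (r − 0.0732) = $466,547.67.

$466,547.67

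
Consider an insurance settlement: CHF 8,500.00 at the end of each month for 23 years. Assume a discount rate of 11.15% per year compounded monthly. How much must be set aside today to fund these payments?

This is an ordinary annuity: 276 payments of CHF 8,500.00 at the end of each month.
Periodic rate r = 0.1115/12 per month; n is counted in months.
PV = PMT × [(1 − (1+r)^−n)/r] = 8,500 × [1 − (1+r)^−276] / r = CHF 843,558.92

CHF 843,558.92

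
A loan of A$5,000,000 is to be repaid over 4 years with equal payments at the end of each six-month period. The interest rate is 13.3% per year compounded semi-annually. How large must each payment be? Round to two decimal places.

A$826,016.97

Level ordinary annuity; solve PV = PMT × [(1 − (1+r)^−n)/r] for PMT.
Periodic rate r = 0.133/2 per half-year; n is counted in half-years.
With n = 8: PMT = 5,000,000 / ([(1 − (1+r)^−n)/r]) = A$826,016.97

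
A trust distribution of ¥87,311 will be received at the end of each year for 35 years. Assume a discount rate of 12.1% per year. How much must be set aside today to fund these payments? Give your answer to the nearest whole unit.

¥708,332

This is an ordinary annuity: 35 payments of ¥87,311 at the end of each year.
Periodic rate r = 0.121 per year.
PV = PMT × [(1 − (1+r)^−n)/r] = 87,311 × [1 − (1+r)^−35] / r = ¥708,332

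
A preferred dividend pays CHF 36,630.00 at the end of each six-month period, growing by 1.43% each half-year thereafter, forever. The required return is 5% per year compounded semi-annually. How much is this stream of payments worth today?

Periodic rate r = 0.05/2 per half-year.
Growing perpetuity (Gordon): PV = PMT₁ / (r − g) = 36,630 / (r − 0.0143) = CHF 3,423,364.49.

CHF 3,423,364.49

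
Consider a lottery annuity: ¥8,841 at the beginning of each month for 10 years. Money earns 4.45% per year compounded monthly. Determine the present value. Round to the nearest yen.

¥858,220

This is an annuity due: 120 payments of ¥8,841 at the beginning of each month.
Periodic rate r = 0.0445/12 per month; n is counted in months.
PV = PMT × [(1 − (1+r)^−n)/r] × (1+r) = 8,841 × [1 − (1+r)^−120] / r × (1+r) = ¥858,220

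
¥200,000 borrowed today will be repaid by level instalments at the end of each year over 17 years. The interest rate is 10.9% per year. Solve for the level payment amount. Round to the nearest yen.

¥26,337

Level ordinary annuity; solve PV = PMT × [(1 − (1+r)^−n)/r] for PMT.
Periodic rate r = 0.109 per year.
With n = 17: PMT = 200,000 / ([(1 − (1+r)^−n)/r]) = ¥26,337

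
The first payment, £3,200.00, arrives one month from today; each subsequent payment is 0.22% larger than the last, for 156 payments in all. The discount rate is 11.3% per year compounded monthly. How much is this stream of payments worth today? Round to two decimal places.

Periodic rate r = 0.113/12 per month; n is counted in months.
Growing ordinary annuity: PV = PMT₁ × [1 − ((1+g)/(1+r))^n] / (r − g) = 3,200 × [1 − ((1+0.0022)/(1+r))^156] / (r − 0.0022) = £298,638.88.

£298,638.88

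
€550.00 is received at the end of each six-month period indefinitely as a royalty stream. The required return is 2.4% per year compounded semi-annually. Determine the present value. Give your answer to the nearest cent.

Periodic rate r = 0.024/2 per half-year.
Level perpetuity: PV = PMT / r = 550 / (0.024/2) = €45,833.33.

€45,833.33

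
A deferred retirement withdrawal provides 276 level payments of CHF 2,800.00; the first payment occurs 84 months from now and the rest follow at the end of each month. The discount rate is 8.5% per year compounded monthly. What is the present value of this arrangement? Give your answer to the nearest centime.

Ordinary annuity of 276 payments, first payment at period 84.
Periodic rate r = 0.085/12 per month; n is counted in months.
The ordinary-annuity PV formula values the stream one period before the first payment (period 83); discount that back 83 periods:
PV₀ = 2,800 × [1 − (1+r)^−276] / r × (1+r)^−83 = CHF 188,670.31

CHF 188,670.31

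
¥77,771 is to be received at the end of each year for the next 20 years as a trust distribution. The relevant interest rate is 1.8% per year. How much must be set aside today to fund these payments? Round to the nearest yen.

This is an ordinary annuity: 20 payments of ¥77,771 at the end of each year.
Periodic rate r = 0.018 per year.
PV = PMT × [(1 − (1+r)^−n)/r] = 77,771 × [1 − (1+r)^−20] / r = ¥1,296,557

¥1,296,557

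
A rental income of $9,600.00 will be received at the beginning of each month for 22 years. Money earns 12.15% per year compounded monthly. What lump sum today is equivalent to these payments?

$890,725.79

This is an annuity due: 264 payments of $9,600.00 at the beginning of each month.
Periodic rate r = 0.1215/12 per month; n is counted in months.
PV = PMT × [(1 − (1+r)^−n)/r] × (1+r) = 9,600 × [1 − (1+r)^−264] / r × (1+r) = $890,725.79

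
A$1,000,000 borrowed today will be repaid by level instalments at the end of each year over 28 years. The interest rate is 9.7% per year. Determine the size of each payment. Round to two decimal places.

A$104,848.30

Level ordinary annuity; solve PV = PMT × [(1 − (1+r)^−n)/r] for PMT.
Periodic rate r = 0.097 per year.
With n = 28: PMT = 1,000,000 / ([(1 − (1+r)^−n)/r]) = A$104,848.30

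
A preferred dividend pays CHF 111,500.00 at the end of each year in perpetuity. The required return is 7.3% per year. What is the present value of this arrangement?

Periodic rate r = 0.073 per year.
Level perpetuity: PV = PMT / r = 111,500 / (0.073) = CHF 1,527,397.26.

CHF 1,527,397.26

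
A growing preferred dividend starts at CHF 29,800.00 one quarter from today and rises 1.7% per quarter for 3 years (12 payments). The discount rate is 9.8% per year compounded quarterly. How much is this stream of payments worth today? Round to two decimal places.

CHF 335,331.76

Periodic rate r = 0.098/4 per quarter; n is counted in quarters.
Growing ordinary annuity: PV = PMT₁ × [1 − ((1+g)/(1+r))^n] / (r − g) = 29,800 × [1 − ((1+0.017)/(1+r))^12] / (r − 0.017) = CHF 335,331.76.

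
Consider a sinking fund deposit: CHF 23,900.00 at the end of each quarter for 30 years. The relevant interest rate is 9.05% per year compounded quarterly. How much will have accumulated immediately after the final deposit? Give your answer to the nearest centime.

CHF 14,423,897.24

This is an ordinary annuity: 120 deposits of CHF 23,900.00 at the end of each quarter.
Periodic rate r = 0.0905/4 per quarter; n is counted in quarters.
FV = PMT × [((1+r)^n − 1)/r] = 23,900 × [(1+r)^120 − 1] / r = CHF 14,423,897.24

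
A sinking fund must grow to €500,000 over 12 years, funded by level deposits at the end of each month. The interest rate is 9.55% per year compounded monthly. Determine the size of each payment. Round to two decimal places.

€1,866.97

Level ordinary annuity; solve FV = PMT × [((1+r)^n − 1)/r] for PMT.
Periodic rate r = 0.0955/12 per month; n is counted in months.
With n = 144: PMT = 500,000 / ([((1+r)^n − 1)/r]) = €1,866.97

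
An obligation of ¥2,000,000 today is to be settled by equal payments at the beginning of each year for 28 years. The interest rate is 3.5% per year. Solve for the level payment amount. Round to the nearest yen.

¥109,377

Level annuity due; solve PV = PMT × [(1 − (1+r)^−n)/r] × (1+r) for PMT.
Periodic rate r = 0.035 per year.
With n = 28: PMT = 2,000,000 / ([(1 − (1+r)^−n)/r] × (1+r)) = ¥109,377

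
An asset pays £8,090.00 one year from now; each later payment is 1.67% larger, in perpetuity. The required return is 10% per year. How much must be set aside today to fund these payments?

£97,118.85

Periodic rate r = 0.1 per year.
Growing perpetuity (Gordon): PV = PMT₁ / (r − g) = 8,090 / (r − 0.0167) = £97,118.85.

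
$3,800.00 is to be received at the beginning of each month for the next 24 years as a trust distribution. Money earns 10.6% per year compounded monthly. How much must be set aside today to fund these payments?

$399,515.25

This is an annuity due: 288 payments of $3,800.00 at the beginning of each month.
Periodic rate r = 0.106/12 per month; n is counted in months.
PV = PMT × [(1 − (1+r)^−n)/r] × (1+r) = 3,800 × [1 − (1+r)^−288] / r × (1+r) = $399,515.25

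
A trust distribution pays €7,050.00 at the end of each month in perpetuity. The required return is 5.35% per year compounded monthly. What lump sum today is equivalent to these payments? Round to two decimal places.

Periodic rate r = 0.0535/12 per month.
Level perpetuity: PV = PMT / r = 7,050 / (0.0535/12) = €1,581,308.41.

€1,581,308.41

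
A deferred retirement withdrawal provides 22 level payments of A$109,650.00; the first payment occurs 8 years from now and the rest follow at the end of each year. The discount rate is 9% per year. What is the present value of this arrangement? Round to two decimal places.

Ordinary annuity of 22 payments, first payment at period 8.
Periodic rate r = 0.09 per year.
The ordinary-annuity PV formula values the stream one period before the first payment (period 7); discount that back 7 periods:
PV₀ = 109,650 × [1 − (1+r)^−22] / r × (1+r)^−7 = A$566,378.44

A$566,378.44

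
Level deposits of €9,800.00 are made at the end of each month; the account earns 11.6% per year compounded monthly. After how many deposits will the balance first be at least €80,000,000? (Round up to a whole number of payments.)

Periodic rate r = 0.116/12 per month; n is counted in months.
Ordinary annuity FV: 80,000,000 = 9,800 × [((1+r)^n − 1)/r].
(1+r)^n = 1 + 80,000,000 × r / 9,800, so n = ln(1 + 80,000,000·r/9,800) / ln(1+r) = 455.39.
Round up to a whole number of payments: n = 456.

456 payments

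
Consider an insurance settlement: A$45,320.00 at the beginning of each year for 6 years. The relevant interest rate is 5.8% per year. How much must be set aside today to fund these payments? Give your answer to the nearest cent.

This is an annuity due: 6 payments of A$45,320.00 at the beginning of each year.
Periodic rate r = 0.058 per year.
PV = PMT × [(1 − (1+r)^−n)/r] × (1+r) = 45,320 × [1 − (1+r)^−6] / r × (1+r) = A$237,267.50

A$237,267.50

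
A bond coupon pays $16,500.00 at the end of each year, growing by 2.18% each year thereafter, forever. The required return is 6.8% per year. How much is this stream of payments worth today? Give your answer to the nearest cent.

$357,142.86

Periodic rate r = 0.068 per year.
Growing perpetuity (Gordon): PV = PMT₁ / (r − g) = 16,500 / (r − 0.0218) = $357,142.86.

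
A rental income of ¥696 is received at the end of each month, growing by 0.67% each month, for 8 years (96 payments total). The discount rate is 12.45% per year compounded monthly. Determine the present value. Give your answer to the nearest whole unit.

Periodic rate r = 0.1245/12 per month; n is counted in months.
Growing ordinary annuity: PV = PMT₁ × [1 − ((1+g)/(1+r))^n] / (r − g) = 696 × [1 − ((1+0.0067)/(1+r))^96] / (r − 0.0067) = ¥55,904.

¥55,904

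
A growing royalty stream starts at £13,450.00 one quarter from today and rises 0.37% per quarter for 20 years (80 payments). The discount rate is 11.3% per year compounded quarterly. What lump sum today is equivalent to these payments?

£468,595.45

Periodic rate r = 0.113/4 per quarter; n is counted in quarters.
Growing ordinary annuity: PV = PMT₁ × [1 − ((1+g)/(1+r))^n] / (r − g) = 13,450 × [1 − ((1+0.0037)/(1+r))^80] / (r − 0.0037) = £468,595.45.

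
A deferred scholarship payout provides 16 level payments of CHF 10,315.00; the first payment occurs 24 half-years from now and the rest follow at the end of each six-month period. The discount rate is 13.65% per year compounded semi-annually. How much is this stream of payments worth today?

Ordinary annuity of 16 payments, first payment at period 24.
Periodic rate r = 0.1365/2 per half-year; n is counted in half-years.
The ordinary-annuity PV formula values the stream one period before the first payment (period 23); discount that back 23 periods:
PV₀ = 10,315 × [1 − (1+r)^−16] / r × (1+r)^−23 = CHF 21,593.44

CHF 21,593.44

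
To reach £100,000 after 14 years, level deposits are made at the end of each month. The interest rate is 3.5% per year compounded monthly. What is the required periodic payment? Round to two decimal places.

Level ordinary annuity; solve FV = PMT × [((1+r)^n − 1)/r] for PMT.
Periodic rate r = 0.035/12 per month; n is counted in months.
With n = 168: PMT = 100,000 / ([((1+r)^n − 1)/r]) = £462.12

£462.12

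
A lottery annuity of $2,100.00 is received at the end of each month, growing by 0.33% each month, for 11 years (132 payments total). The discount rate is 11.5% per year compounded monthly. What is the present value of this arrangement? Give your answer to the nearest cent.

Periodic rate r = 0.115/12 per month; n is counted in months.
Growing ordinary annuity: PV = PMT₁ × [1 − ((1+g)/(1+r))^n] / (r − g) = 2,100 × [1 − ((1+0.0033)/(1+r))^132] / (r − 0.0033) = $187,618.96.

$187,618.96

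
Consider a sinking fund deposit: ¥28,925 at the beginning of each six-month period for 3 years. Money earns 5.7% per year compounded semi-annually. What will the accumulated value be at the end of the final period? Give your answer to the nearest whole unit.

¥191,708

This is an annuity due: 6 deposits of ¥28,925 at the beginning of each six-month period.
Periodic rate r = 0.057/2 per half-year; n is counted in half-years.
FV = PMT × [((1+r)^n − 1)/r] × (1+r) = 28,925 × [(1+r)^6 − 1] / r × (1+r) = ¥191,708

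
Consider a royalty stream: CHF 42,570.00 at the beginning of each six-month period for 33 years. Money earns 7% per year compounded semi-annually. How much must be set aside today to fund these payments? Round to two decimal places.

This is an annuity due: 66 payments of CHF 42,570.00 at the beginning of each six-month period.
Periodic rate r = 0.07/2 per half-year; n is counted in half-years.
PV = PMT × [(1 − (1+r)^−n)/r] × (1+r) = 42,570 × [1 − (1+r)^−66] / r × (1+r) = CHF 1,128,864.84

CHF 1,128,864.84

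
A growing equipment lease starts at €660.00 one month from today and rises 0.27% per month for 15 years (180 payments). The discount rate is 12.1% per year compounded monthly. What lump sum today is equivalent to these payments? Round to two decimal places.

Periodic rate r = 0.121/12 per month; n is counted in months.
Growing ordinary annuity: PV = PMT₁ × [1 − ((1+g)/(1+r))^n] / (r − g) = 660 × [1 − ((1+0.0027)/(1+r))^180] / (r − 0.0027) = €65,524.65.

€65,524.65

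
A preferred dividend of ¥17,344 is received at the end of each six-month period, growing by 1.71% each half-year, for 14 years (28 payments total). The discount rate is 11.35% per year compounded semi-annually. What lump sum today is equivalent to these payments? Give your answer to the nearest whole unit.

Periodic rate r = 0.1135/2 per half-year; n is counted in half-years.
Growing ordinary annuity: PV = PMT₁ × [1 − ((1+g)/(1+r))^n] / (r − g) = 17,344 × [1 − ((1+0.0171)/(1+r))^28] / (r − 0.0171) = ¥287,506.

¥287,506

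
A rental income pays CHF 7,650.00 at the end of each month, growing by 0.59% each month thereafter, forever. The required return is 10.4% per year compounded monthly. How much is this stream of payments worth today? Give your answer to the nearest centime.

Periodic rate r = 0.104/12 per month.
Growing perpetuity (Gordon): PV = PMT₁ / (r − g) = 7,650 / (r − 0.0059) = CHF 2,765,060.24.

CHF 2,765,060.24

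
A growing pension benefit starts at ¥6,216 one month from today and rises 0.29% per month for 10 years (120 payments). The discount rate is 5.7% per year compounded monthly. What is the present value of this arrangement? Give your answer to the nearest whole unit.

¥666,647

Periodic rate r = 0.057/12 per month; n is counted in months.
Growing ordinary annuity: PV = PMT₁ × [1 − ((1+g)/(1+r))^n] / (r − g) = 6,216 × [1 − ((1+0.0029)/(1+r))^120] / (r − 0.0029) = ¥666,647.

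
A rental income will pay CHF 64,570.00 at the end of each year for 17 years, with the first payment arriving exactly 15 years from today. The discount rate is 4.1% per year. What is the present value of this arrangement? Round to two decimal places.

Ordinary annuity of 17 payments, first payment at period 15.
Periodic rate r = 0.041 per year.
The ordinary-annuity PV formula values the stream one period before the first payment (period 14); discount that back 14 periods:
PV₀ = 64,570 × [1 − (1+r)^−17] / r × (1+r)^−14 = CHF 444,114.30

CHF 444,114.30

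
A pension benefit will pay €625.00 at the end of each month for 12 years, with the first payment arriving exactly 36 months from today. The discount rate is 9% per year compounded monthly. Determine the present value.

€42,281.38

Ordinary annuity of 144 payments, first payment at period 36.
Periodic rate r = 0.09/12 per month; n is counted in months.
The ordinary-annuity PV formula values the stream one period before the first payment (period 35); discount that back 35 periods:
PV₀ = 625 × [1 − (1+r)^−144] / r × (1+r)^−35 = €42,281.38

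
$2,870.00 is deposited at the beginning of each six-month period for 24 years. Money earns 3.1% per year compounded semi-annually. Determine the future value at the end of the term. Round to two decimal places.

This is an annuity due: 48 deposits of $2,870.00 at the beginning of each six-month period.
Periodic rate r = 0.031/2 per half-year; n is counted in half-years.
FV = PMT × [((1+r)^n − 1)/r] × (1+r) = 2,870 × [(1+r)^48 − 1] / r × (1+r) = $205,397.97

$205,397.97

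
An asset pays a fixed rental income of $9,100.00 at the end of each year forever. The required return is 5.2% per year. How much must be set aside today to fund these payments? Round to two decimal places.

Periodic rate r = 0.052 per year.
Level perpetuity: PV = PMT / r = 9,100 / (0.052) = $175,000.00.

$175,000.00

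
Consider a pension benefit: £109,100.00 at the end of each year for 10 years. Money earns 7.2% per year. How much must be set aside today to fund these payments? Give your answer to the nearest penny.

£759,238.43

This is an ordinary annuity: 10 payments of £109,100.00 at the end of each year.
Periodic rate r = 0.072 per year.
PV = PMT × [(1 − (1+r)^−n)/r] = 109,100 × [1 − (1+r)^−10] / r = £759,238.43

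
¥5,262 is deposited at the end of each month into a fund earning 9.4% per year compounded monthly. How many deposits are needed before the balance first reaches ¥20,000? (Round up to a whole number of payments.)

4 payments

Periodic rate r = 0.094/12 per month; n is counted in months.
Ordinary annuity FV: 20,000 = 5,262 × [((1+r)^n − 1)/r].
(1+r)^n = 1 + 20,000 × r / 5,262, so n = ln(1 + 20,000·r/5,262) / ln(1+r) = 3.76.
Round up to a whole number of payments: n = 4.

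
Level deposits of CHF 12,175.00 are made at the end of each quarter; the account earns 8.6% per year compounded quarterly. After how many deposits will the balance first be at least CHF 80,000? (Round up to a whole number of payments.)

Periodic rate r = 0.086/4 per quarter; n is counted in quarters.
Ordinary annuity FV: 80,000 = 12,175 × [((1+r)^n − 1)/r].
(1+r)^n = 1 + 80,000 × r / 12,175, so n = ln(1 + 80,000·r/12,175) / ln(1+r) = 6.21.
Round up to a whole number of payments: n = 7.

7 payments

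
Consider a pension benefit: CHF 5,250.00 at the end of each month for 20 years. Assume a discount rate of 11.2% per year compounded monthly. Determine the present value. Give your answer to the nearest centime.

This is an ordinary annuity: 240 payments of CHF 5,250.00 at the end of each month.
Periodic rate r = 0.112/12 per month; n is counted in months.
PV = PMT × [(1 − (1+r)^−n)/r] = 5,250 × [1 − (1+r)^−240] / r = CHF 501,991.74

CHF 501,991.74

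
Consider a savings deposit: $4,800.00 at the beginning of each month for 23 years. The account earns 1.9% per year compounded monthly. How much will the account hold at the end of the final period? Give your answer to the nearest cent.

$1,662,481.76

This is an annuity due: 276 deposits of $4,800.00 at the beginning of each month.
Periodic rate r = 0.019/12 per month; n is counted in months.
FV = PMT × [((1+r)^n − 1)/r] × (1+r) = 4,800 × [(1+r)^276 − 1] / r × (1+r) = $1,662,481.76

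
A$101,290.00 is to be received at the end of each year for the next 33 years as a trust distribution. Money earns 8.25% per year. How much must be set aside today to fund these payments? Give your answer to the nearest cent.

This is an ordinary annuity: 33 payments of A$101,290.00 at the end of each year.
Periodic rate r = 0.0825 per year.
PV = PMT × [(1 − (1+r)^−n)/r] = 101,290 × [1 − (1+r)^−33] / r = A$1,138,016.40

A$1,138,016.40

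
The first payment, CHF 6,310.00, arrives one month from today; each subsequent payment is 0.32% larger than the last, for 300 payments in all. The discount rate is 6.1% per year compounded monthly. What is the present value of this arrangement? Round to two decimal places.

CHF 1,441,741.98

Periodic rate r = 0.061/12 per month; n is counted in months.
Growing ordinary annuity: PV = PMT₁ × [1 − ((1+g)/(1+r))^n] / (r − g) = 6,310 × [1 − ((1+0.0032)/(1+r))^300] / (r − 0.0032) = CHF 1,441,741.98.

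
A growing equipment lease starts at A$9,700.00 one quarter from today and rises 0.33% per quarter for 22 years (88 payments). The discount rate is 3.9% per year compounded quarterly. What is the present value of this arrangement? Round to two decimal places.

A$648,211.19

Periodic rate r = 0.039/4 per quarter; n is counted in quarters.
Growing ordinary annuity: PV = PMT₁ × [1 − ((1+g)/(1+r))^n] / (r − g) = 9,700 × [1 − ((1+0.0033)/(1+r))^88] / (r − 0.0033) = A$648,211.19.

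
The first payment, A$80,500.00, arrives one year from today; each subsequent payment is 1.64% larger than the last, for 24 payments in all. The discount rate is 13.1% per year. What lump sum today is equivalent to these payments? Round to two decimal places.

A$648,360.32

Periodic rate r = 0.131 per year.
Growing ordinary annuity: PV = PMT₁ × [1 − ((1+g)/(1+r))^n] / (r − g) = 80,500 × [1 − ((1+0.0164)/(1+r))^24] / (r − 0.0164) = A$648,360.32.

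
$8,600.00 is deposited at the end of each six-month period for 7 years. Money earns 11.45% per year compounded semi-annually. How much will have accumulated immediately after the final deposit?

$177,281.18

This is an ordinary annuity: 14 deposits of $8,600.00 at the end of each six-month period.
Periodic rate r = 0.1145/2 per half-year; n is counted in half-years.
FV = PMT × [((1+r)^n − 1)/r] = 8,600 × [(1+r)^14 − 1] / r = $177,281.18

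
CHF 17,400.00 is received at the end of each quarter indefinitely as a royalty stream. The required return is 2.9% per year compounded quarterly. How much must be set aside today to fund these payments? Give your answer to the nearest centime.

CHF 2,400,000.00

Periodic rate r = 0.029/4 per quarter.
Level perpetuity: PV = PMT / r = 17,400 / (0.029/4) = CHF 2,400,000.00.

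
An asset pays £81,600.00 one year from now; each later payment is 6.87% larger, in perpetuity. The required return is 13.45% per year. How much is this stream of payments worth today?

Periodic rate r = 0.1345 per year.
Growing perpetuity (Gordon): PV = PMT₁ / (r − g) = 81,600 / (r − 0.0687) = £1,240,121.58.

£1,240,121.58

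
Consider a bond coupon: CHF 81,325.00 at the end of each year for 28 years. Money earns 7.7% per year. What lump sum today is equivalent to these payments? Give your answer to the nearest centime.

This is an ordinary annuity: 28 payments of CHF 81,325.00 at the end of each year.
Periodic rate r = 0.077 per year.
PV = PMT × [(1 − (1+r)^−n)/r] = 81,325 × [1 − (1+r)^−28] / r = CHF 923,828.06

CHF 923,828.06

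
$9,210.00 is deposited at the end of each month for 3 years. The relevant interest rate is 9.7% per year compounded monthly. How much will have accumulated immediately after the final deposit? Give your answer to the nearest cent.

$383,060.67

This is an ordinary annuity: 36 deposits of $9,210.00 at the end of each month.
Periodic rate r = 0.097/12 per month; n is counted in months.
FV = PMT × [((1+r)^n − 1)/r] = 9,210 × [(1+r)^36 − 1] / r = $383,060.67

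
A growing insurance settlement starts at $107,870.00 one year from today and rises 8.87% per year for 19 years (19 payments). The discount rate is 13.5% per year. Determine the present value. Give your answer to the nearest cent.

$1,273,828.38

Periodic rate r = 0.135 per year.
Growing ordinary annuity: PV = PMT₁ × [1 − ((1+g)/(1+r))^n] / (r − g) = 107,870 × [1 − ((1+0.0887)/(1+r))^19] / (r − 0.0887) = $1,273,828.38.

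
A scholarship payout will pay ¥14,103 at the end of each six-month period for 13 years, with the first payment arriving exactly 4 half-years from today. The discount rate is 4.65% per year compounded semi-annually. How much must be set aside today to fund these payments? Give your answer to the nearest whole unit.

Ordinary annuity of 26 payments, first payment at period 4.
Periodic rate r = 0.0465/2 per half-year; n is counted in half-years.
The ordinary-annuity PV formula values the stream one period before the first payment (period 3); discount that back 3 periods:
PV₀ = 14,103 × [1 − (1+r)^−26] / r × (1+r)^−3 = ¥254,694

¥254,694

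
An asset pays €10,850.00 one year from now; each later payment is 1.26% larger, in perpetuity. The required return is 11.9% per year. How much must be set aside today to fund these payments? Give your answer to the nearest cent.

€101,973.68

Periodic rate r = 0.119 per year.
Growing perpetuity (Gordon): PV = PMT₁ / (r − g) = 10,850 / (r − 0.0126) = €101,973.68.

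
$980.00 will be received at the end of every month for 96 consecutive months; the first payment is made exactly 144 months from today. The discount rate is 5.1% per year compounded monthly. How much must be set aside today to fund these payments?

Ordinary annuity of 96 payments, first payment at period 144.
Periodic rate r = 0.051/12 per month; n is counted in months.
The ordinary-annuity PV formula values the stream one period before the first payment (period 143); discount that back 143 periods:
PV₀ = 980 × [1 − (1+r)^−96] / r × (1+r)^−143 = $42,051.35

$42,051.35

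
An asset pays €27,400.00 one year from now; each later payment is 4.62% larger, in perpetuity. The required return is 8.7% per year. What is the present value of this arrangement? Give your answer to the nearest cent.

€671,568.63

Periodic rate r = 0.087 per year.
Growing perpetuity (Gordon): PV = PMT₁ / (r − g) = 27,400 / (r − 0.0462) = €671,568.63.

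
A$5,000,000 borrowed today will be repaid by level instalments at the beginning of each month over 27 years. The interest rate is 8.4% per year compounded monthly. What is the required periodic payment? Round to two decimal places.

Level annuity due; solve PV = PMT × [(1 − (1+r)^−n)/r] × (1+r) for PMT.
Periodic rate r = 0.084/12 per month; n is counted in months.
With n = 324: PMT = 5,000,000 / ([(1 − (1+r)^−n)/r] × (1+r)) = A$38,805.70

A$38,805.70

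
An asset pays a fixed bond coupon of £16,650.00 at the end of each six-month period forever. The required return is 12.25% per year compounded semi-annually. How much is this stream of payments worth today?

Periodic rate r = 0.1225/2 per half-year.
Level perpetuity: PV = PMT / r = 16,650 / (0.1225/2) = £271,836.73.

£271,836.73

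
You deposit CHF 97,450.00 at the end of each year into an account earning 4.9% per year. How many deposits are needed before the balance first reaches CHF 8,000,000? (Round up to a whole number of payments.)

Periodic rate r = 0.049 per year.
Ordinary annuity FV: 8,000,000 = 97,450 × [((1+r)^n − 1)/r].
(1+r)^n = 1 + 8,000,000 × r / 97,450, so n = ln(1 + 8,000,000·r/97,450) / ln(1+r) = 33.74.
Round up to a whole number of payments: n = 34.

34 payments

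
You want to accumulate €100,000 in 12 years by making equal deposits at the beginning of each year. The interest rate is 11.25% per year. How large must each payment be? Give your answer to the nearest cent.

Level annuity due; solve FV = PMT × [((1+r)^n − 1)/r] × (1+r) for PMT.
Periodic rate r = 0.1125 per year.
With n = 12: PMT = 100,000 / ([((1+r)^n − 1)/r] × (1+r)) = €3,898.09

€3,898.09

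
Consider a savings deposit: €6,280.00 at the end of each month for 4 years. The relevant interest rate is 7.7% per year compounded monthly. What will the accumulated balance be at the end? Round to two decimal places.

€351,708.81

This is an ordinary annuity: 48 deposits of €6,280.00 at the end of each month.
Periodic rate r = 0.077/12 per month; n is counted in months.
FV = PMT × [((1+r)^n − 1)/r] = 6,280 × [(1+r)^48 − 1] / r = €351,708.81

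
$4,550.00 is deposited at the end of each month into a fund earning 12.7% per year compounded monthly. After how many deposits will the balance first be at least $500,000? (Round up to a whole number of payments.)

74 payments

Periodic rate r = 0.127/12 per month; n is counted in months.
Ordinary annuity FV: 500,000 = 4,550 × [((1+r)^n − 1)/r].
(1+r)^n = 1 + 500,000 × r / 4,550, so n = ln(1 + 500,000·r/4,550) / ln(1+r) = 73.28.
Round up to a whole number of payments: n = 74.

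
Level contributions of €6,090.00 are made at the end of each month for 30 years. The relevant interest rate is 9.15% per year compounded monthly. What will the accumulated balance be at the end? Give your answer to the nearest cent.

€11,503,821.92

This is an ordinary annuity: 360 deposits of €6,090.00 at the end of each month.
Periodic rate r = 0.0915/12 per month; n is counted in months.
FV = PMT × [((1+r)^n − 1)/r] = 6,090 × [(1+r)^360 − 1] / r = €11,503,821.92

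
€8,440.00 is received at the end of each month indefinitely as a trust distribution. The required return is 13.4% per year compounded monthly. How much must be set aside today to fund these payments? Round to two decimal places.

Periodic rate r = 0.134/12 per month.
Level perpetuity: PV = PMT / r = 8,440 / (0.134/12) = €755,820.90.

€755,820.90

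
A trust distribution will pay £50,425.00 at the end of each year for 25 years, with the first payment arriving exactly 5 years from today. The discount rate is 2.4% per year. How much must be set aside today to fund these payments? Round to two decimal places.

£854,711.17

Ordinary annuity of 25 payments, first payment at period 5.
Periodic rate r = 0.024 per year.
The ordinary-annuity PV formula values the stream one period before the first payment (period 4); discount that back 4 periods:
PV₀ = 50,425 × [1 − (1+r)^−25] / r × (1+r)^−4 = £854,711.17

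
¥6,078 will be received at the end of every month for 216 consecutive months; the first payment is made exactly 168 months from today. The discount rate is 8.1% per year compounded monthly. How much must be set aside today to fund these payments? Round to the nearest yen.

Ordinary annuity of 216 payments, first payment at period 168.
Periodic rate r = 0.081/12 per month; n is counted in months.
The ordinary-annuity PV formula values the stream one period before the first payment (period 167); discount that back 167 periods:
PV₀ = 6,078 × [1 − (1+r)^−216] / r × (1+r)^−167 = ¥224,316

¥224,316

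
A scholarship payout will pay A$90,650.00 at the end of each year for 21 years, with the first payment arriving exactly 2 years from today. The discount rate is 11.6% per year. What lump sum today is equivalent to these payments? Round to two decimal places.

Ordinary annuity of 21 payments, first payment at period 2.
Periodic rate r = 0.116 per year.
The ordinary-annuity PV formula values the stream one period before the first payment (period 1); discount that back 1 periods:
PV₀ = 90,650 × [1 − (1+r)^−21] / r × (1+r)^−1 = A$630,366.83

A$630,366.83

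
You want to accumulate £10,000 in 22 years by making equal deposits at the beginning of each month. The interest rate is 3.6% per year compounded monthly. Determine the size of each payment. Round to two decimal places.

£24.82

Level annuity due; solve FV = PMT × [((1+r)^n − 1)/r] × (1+r) for PMT.
Periodic rate r = 0.036/12 per month; n is counted in months.
With n = 264: PMT = 10,000 / ([((1+r)^n − 1)/r] × (1+r)) = £24.82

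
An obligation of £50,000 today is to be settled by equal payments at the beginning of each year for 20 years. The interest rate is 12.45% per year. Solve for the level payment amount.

£6,121.48

Level annuity due; solve PV = PMT × [(1 − (1+r)^−n)/r] × (1+r) for PMT.
Periodic rate r = 0.1245 per year.
With n = 20: PMT = 50,000 / ([(1 − (1+r)^−n)/r] × (1+r)) = £6,121.48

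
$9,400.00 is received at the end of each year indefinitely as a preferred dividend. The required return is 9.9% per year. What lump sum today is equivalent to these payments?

$94,949.49

Periodic rate r = 0.099 per year.
Level perpetuity: PV = PMT / r = 9,400 / (0.099) = $94,949.49.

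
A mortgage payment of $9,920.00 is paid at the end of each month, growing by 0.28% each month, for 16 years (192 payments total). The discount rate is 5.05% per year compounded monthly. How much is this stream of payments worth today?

Periodic rate r = 0.0505/12 per month; n is counted in months.
Growing ordinary annuity: PV = PMT₁ × [1 − ((1+g)/(1+r))^n] / (r − g) = 9,920 × [1 − ((1+0.0028)/(1+r))^192] / (r − 0.0028) = $1,663,777.57.

$1,663,777.57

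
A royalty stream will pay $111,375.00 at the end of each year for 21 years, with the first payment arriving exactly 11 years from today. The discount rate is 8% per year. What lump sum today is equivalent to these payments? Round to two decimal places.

$516,748.59

Ordinary annuity of 21 payments, first payment at period 11.
Periodic rate r = 0.08 per year.
The ordinary-annuity PV formula values the stream one period before the first payment (period 10); discount that back 10 periods:
PV₀ = 111,375 × [1 − (1+r)^−21] / r × (1+r)^−10 = $516,748.59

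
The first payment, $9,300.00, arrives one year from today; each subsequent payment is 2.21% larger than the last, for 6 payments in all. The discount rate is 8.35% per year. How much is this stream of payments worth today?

$44,732.14

Periodic rate r = 0.0835 per year.
Growing ordinary annuity: PV = PMT₁ × [1 − ((1+g)/(1+r))^n] / (r − g) = 9,300 × [1 − ((1+0.0221)/(1+r))^6] / (r − 0.0221) = $44,732.14.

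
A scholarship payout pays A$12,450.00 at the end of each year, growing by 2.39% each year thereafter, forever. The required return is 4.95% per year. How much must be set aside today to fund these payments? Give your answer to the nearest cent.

A$486,328.12

Periodic rate r = 0.0495 per year.
Growing perpetuity (Gordon): PV = PMT₁ / (r − g) = 12,450 / (r − 0.0239) = A$486,328.12.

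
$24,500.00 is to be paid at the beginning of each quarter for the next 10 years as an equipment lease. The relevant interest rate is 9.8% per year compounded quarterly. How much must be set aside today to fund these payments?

This is an annuity due: 40 payments of $24,500.00 at the beginning of each quarter.
Periodic rate r = 0.098/4 per quarter; n is counted in quarters.
PV = PMT × [(1 − (1+r)^−n)/r] × (1+r) = 24,500 × [1 − (1+r)^−40] / r × (1+r) = $635,424.89

$635,424.89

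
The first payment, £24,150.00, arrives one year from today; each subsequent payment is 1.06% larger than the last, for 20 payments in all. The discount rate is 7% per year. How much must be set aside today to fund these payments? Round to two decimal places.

£276,835.48

Periodic rate r = 0.07 per year.
Growing ordinary annuity: PV = PMT₁ × [1 − ((1+g)/(1+r))^n] / (r − g) = 24,150 × [1 − ((1+0.0106)/(1+r))^20] / (r − 0.0106) = £276,835.48.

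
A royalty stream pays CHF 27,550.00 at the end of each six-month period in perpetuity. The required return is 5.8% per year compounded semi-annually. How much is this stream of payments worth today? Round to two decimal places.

Periodic rate r = 0.058/2 per half-year.
Level perpetuity: PV = PMT / r = 27,550 / (0.058/2) = CHF 950,000.00.

CHF 950,000.00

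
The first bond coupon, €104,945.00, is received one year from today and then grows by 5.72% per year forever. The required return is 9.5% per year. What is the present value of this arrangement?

€2,776,322.75

Periodic rate r = 0.095 per year.
Growing perpetuity (Gordon): PV = PMT₁ / (r − g) = 104,945 / (r − 0.0572) = €2,776,322.75.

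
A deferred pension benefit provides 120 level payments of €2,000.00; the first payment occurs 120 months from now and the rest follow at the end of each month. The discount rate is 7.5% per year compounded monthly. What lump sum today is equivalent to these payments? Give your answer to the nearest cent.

€80,273.37

Ordinary annuity of 120 payments, first payment at period 120.
Periodic rate r = 0.075/12 per month; n is counted in months.
The ordinary-annuity PV formula values the stream one period before the first payment (period 119); discount that back 119 periods:
PV₀ = 2,000 × [1 − (1+r)^−120] / r × (1+r)^−119 = €80,273.37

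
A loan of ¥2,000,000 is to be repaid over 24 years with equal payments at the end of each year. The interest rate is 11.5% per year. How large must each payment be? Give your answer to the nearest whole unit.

Level ordinary annuity; solve PV = PMT × [(1 − (1+r)^−n)/r] for PMT.
Periodic rate r = 0.115 per year.
With n = 24: PMT = 2,000,000 / ([(1 − (1+r)^−n)/r]) = ¥248,206

¥248,206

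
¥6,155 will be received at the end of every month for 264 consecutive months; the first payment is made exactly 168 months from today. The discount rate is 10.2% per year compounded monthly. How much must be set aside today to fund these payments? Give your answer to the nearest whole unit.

Ordinary annuity of 264 payments, first payment at period 168.
Periodic rate r = 0.102/12 per month; n is counted in months.
The ordinary-annuity PV formula values the stream one period before the first payment (period 167); discount that back 167 periods:
PV₀ = 6,155 × [1 − (1+r)^−264] / r × (1+r)^−167 = ¥157,313

¥157,313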